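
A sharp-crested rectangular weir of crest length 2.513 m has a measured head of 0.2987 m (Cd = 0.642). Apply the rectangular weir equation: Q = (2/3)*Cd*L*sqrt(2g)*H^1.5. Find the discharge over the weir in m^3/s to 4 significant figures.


Q = (2/3)*0.642*2.513*sqrt(2*9.81)*0.2987^1.5 = 0.7777 m^3/s
Therefore the discharge over the weir = 0.7777 m^3/s.


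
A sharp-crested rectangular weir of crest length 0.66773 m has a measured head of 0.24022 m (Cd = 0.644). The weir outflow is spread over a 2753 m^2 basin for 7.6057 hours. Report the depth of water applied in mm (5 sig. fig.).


Approach: apply the rectangular weir equation with a volume-to-depth conversion, Q = (2/3)*Cd*L*sqrt(2g)*H^1.5; d = Q*t/A * 1000.
Step 1 — weir discharge:
  Q = (2/3)*0.644*0.66773*sqrt(2*9.81)*0.24022^1.5 = 0.1495060 m^3/s
Step 2 — volume: V = 0.1495060 * 7.6057*3600 = 4093.553 m^3
Step 3 — depth: d = V/A * 1000 = 4093.553/2753 * 1000 = 1486.9 mm
Therefore the depth of water applied = 1486.9 mm.


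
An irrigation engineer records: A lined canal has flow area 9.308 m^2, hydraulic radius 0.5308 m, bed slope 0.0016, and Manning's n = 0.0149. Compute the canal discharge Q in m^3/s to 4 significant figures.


Approach: apply Manning's equation, Q = (1/n)*A*R^(2/3)*S^(1/2).
Q = (1/0.0149) * 9.308 * 0.5308^(2/3) * 0.0016^(1/2) = 16.38 m^3/s
Therefore the canal discharge Q = 16.38 m^3/s.


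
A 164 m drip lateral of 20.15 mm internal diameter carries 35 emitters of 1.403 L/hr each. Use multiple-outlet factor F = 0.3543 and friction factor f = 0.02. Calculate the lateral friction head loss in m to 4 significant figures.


Approach: apply Darcy-Weisbach with the multiple-outlet F-factor, Q = n*q/(3600*1000) m^3/s; v = Q/A; hf = F*f*(L/D)*(v^2/(2g)).
Q = 35*1.403/(3600*1000) = 1.36403e-05 m^3/s
A = pi*(20.15e-3/2)^2 = 3.18889e-04 m^2, so v = Q/A = 0.0427743 m/s
hf = 0.3543*0.02*(164/0.02015)*(0.0427743^2/(2*9.81)) = 0.005378 m
Therefore the lateral friction head loss = 0.005378 m.


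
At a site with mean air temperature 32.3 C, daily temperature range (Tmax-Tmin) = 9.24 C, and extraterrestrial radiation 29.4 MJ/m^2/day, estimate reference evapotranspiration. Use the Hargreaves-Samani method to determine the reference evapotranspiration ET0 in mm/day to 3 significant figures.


Approach: apply the Hargreaves-Samani method, ET0 = 0.0023*(Tmean+17.8)*sqrt(Tmax-Tmin)*0.408*Ra.
ET0 = 0.0023*(32.3+17.8)*sqrt(9.24)*0.408*29.4 = 4.20 mm/day
Therefore the reference evapotranspiration ET0 = 4.20 mm/day.


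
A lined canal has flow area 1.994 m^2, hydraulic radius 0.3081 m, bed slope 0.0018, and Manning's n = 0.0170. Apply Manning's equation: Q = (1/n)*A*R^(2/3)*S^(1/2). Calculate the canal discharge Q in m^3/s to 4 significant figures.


Q = (1/0.0170) * 1.994 * 0.3081^(2/3) * 0.0018^(1/2) = 2.270 m^3/s
Therefore the canal discharge Q = 2.270 m^3/s.


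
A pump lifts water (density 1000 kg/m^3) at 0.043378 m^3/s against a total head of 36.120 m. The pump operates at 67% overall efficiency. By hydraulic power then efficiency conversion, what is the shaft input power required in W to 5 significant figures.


Approach: apply hydraulic power then efficiency conversion, P = rho*g*Q*H; P_in = P/eta.
Step 1 — hydraulic power (P = rho*g*Q*H):
  P = 1000 * 9.81 * 0.043378 * 36.120 = 15370.44 W
Step 2 — input power: P_in = P/eta = 15370.44 / 0.67 = 22941 W
Therefore the shaft input power required = 22941 W.


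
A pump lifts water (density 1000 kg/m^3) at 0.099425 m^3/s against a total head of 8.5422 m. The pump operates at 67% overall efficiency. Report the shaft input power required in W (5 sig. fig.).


Approach: apply hydraulic power then efficiency conversion, P = rho*g*Q*H; P_in = P/eta.
Step 1 — hydraulic power (P = rho*g*Q*H):
  P = 1000 * 9.81 * 0.099425 * 8.5422 = 8331.714 W
Step 2 — input power: P_in = P/eta = 8331.714 / 0.67 = 12435 W
Therefore the shaft input power required = 12435 W.


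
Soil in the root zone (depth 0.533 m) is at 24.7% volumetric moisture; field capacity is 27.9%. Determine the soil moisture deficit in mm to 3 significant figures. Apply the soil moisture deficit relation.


Approach: apply the soil moisture deficit relation, SMD = (FC - theta)/100 * depth * 1000.
SMD = (27.9 - 24.7)/100 * 0.533 * 1000 = 17.1 mm
Therefore the soil moisture deficit = 17.1 mm.


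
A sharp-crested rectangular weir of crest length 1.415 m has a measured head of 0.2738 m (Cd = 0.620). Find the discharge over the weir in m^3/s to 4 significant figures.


Approach: apply the rectangular weir equation, Q = (2/3)*Cd*L*sqrt(2g)*H^1.5.
Q = (2/3)*0.620*1.415*sqrt(2*9.81)*0.2738^1.5 = 0.3712 m^3/s
Therefore the discharge over the weir = 0.3712 m^3/s.


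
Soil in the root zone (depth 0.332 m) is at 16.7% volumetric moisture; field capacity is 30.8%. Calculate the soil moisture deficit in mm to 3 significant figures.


Approach: apply the soil moisture deficit relation, SMD = (FC - theta)/100 * depth * 1000.
SMD = (30.8 - 16.7)/100 * 0.332 * 1000 = 46.8 mm
Therefore the soil moisture deficit = 46.8 mm.


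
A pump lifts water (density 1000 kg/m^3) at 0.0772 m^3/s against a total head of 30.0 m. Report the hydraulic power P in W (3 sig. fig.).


Approach: apply the hydraulic power relation, P = rho*g*Q*H.
P = 1000 * 9.81 * 0.0772 * 30.0 = 22700 W
Therefore the hydraulic power P = 22700 W.


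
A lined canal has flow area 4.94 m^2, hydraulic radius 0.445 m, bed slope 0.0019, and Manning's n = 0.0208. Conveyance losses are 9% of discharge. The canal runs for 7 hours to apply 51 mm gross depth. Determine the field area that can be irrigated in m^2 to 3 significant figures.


Approach: apply Manning's equation with a conveyance and depth budget, Q = (1/n)*A*R^(2/3)*S^(1/2); Q_field = Q*(1-loss); Area = Q_field*t/(d/1000).
Step 1 — canal discharge (Manning's equation):
  Q = (1/0.0208) * 4.94 * 0.445^(2/3) * 0.0019^(1/2) = 6.0341 m^3/s
Step 2 — delivered flow: Q_field = 6.0341*(1 - 9/100) = 5.4910 m^3/s
Step 3 — volume delivered: V = 5.4910 * 7*3600 = 138370 m^3
Step 4 — area served: A = V / (depth/1000) = 138370 / 0.051 = 2710000 m^2
Therefore the field area that can be irrigated = 2710000 m^2.


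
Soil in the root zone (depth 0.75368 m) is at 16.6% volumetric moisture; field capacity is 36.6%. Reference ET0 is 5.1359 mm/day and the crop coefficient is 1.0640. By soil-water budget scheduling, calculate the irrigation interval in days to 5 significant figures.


Approach: apply soil-water budget scheduling, SMD = (FC-theta)/100*depth*1000; ETc = ET0*Kc; interval = SMD/ETc.
Step 1 — soil moisture deficit:
  SMD = (36.6 - 16.6)/100 * 0.75368 * 1000 = 150.7360 mm
Step 2 — daily crop ET (ETc = ET0*Kc):
  ETc = 5.1359 * 1.0640 = 5.464598 mm/day
Step 3 — irrigation interval (SMD/ETc):
  interval = 150.7360 / 5.464598 = 27.584 days
Therefore the irrigation interval = 27.584 days.


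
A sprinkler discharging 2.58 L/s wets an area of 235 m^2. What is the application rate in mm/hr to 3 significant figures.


Approach: apply the application rate relation, rate = (Q/A)*3600.
rate = (2.58 / 235) * 3600 = 39.5 mm/hr
Therefore the application rate = 39.5 mm/hr.


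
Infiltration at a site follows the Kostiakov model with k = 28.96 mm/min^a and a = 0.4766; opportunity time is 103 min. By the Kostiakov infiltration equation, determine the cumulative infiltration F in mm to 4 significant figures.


Approach: apply the Kostiakov infiltration equation, F = k*t^a.
F = 28.96 * 103^0.4766 = 263.7 mm
Therefore the cumulative infiltration F = 263.7 mm.


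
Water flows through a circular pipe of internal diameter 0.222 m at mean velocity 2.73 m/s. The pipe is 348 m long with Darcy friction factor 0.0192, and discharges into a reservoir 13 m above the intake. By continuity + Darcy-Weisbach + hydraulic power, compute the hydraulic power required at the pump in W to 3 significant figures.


Approach: apply continuity + Darcy-Weisbach + hydraulic power, Q = A*v; hf = f*(L/D)*(v^2/(2g)); H = static + hf; P = rho*g*Q*H.
Step 1 — flow rate (continuity, Q = A*v):
  A = pi*(0.222/2)^2 = 0.038708 m^2
  Q = 0.038708 * 2.73 = 0.10567 m^3/s
Step 2 — friction head loss (Darcy-Weisbach):
  hf = 0.0192 * (348/0.222) * (2.73^2 / (2*9.81))
  hf = 11.433 m
Step 3 — total head: H = 13 + 11.433 = 24.433 m
Step 4 — hydraulic power (P = rho*g*Q*H):
  P = 1000 * 9.81 * 0.10567 * 24.433 = 25300 W
Therefore the hydraulic power required at the pump = 25300 W.


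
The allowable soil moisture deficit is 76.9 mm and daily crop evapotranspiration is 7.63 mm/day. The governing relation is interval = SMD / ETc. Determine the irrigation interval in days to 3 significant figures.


interval = 76.9 / 7.63 = 10.1 days
Therefore the irrigation interval = 10.1 days.


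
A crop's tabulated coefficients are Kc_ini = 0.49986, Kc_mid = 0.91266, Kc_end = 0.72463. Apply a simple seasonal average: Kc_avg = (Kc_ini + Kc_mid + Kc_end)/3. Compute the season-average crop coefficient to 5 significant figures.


Kc_avg = (0.49986 + 0.91266 + 0.72463)/3 = 0.71238
Therefore the season-average crop coefficient = 0.71238.


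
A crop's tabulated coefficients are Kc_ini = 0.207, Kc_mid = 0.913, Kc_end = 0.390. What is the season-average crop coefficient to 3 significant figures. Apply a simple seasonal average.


Approach: apply a simple seasonal average, Kc_avg = (Kc_ini + Kc_mid + Kc_end)/3.
Kc_avg = (0.207 + 0.913 + 0.390)/3 = 0.503
Therefore the season-average crop coefficient = 0.503.


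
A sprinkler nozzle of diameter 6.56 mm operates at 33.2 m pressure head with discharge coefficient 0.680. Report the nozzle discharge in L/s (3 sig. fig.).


Approach: apply the orifice equation, Q = Cd*A*sqrt(2*g*h), A = pi*(d/2)^2.
A = pi*(6.56e-3/2)^2 = 3.3799e-05 m^2
Q = 0.680 * 3.3799e-05 * sqrt(2*9.81*33.2) * 1000 = 0.587 L/s
Therefore the nozzle discharge = 0.587 L/s.


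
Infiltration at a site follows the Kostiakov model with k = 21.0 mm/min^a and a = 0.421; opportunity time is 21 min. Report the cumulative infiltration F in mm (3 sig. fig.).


Approach: apply the Kostiakov infiltration equation, F = k*t^a.
F = 21.0 * 21^0.421 = 75.7 mm
Therefore the cumulative infiltration F = 75.7 mm.


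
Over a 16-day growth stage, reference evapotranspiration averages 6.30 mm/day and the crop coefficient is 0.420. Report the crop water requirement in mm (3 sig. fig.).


Approach: apply the crop water requirement relation, CWR = ET0 * Kc * days.
CWR = 6.30 * 0.420 * 16 = 42.3 mm
Therefore the crop water requirement = 42.3 mm.


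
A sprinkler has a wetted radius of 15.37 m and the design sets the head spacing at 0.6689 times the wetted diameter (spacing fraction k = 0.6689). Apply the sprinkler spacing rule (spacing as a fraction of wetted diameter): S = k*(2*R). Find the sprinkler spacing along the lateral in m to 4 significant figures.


S = 0.6689 * (2 * 15.37) = 20.56 m
Therefore the sprinkler spacing along the lateral = 20.56 m.


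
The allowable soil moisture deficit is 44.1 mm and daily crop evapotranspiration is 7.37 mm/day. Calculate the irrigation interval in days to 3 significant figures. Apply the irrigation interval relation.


Approach: apply the irrigation interval relation, interval = SMD / ETc.
interval = 44.1 / 7.37 = 5.98 days
Therefore the irrigation interval = 5.98 days.


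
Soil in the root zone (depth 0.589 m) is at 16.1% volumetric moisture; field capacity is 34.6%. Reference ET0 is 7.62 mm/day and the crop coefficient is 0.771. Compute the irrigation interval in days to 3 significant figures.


Approach: apply soil-water budget scheduling, SMD = (FC-theta)/100*depth*1000; ETc = ET0*Kc; interval = SMD/ETc.
Step 1 — soil moisture deficit:
  SMD = (34.6 - 16.1)/100 * 0.589 * 1000 = 108.96 mm
Step 2 — daily crop ET (ETc = ET0*Kc):
  ETc = 7.62 * 0.771 = 5.8750 mm/day
Step 3 — irrigation interval (SMD/ETc):
  interval = 108.96 / 5.8750 = 18.5 days
Therefore the irrigation interval = 18.5 days.


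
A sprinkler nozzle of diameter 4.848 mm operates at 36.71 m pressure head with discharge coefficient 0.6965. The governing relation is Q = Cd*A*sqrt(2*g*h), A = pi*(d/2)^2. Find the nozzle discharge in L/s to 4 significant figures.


A = pi*(4.848e-3/2)^2 = 1.84593e-05 m^2
Q = 0.6965 * 1.84593e-05 * sqrt(2*9.81*36.71) * 1000 = 0.3450 L/s
Therefore the nozzle discharge = 0.3450 L/s.


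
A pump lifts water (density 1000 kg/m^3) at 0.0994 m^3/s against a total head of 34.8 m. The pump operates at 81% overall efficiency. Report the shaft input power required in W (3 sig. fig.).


Approach: apply hydraulic power then efficiency conversion, P = rho*g*Q*H; P_in = P/eta.
Step 1 — hydraulic power (P = rho*g*Q*H):
  P = 1000 * 9.81 * 0.0994 * 34.8 = 33934 W
Step 2 — input power: P_in = P/eta = 33934 / 0.81 = 41900 W
Therefore the shaft input power required = 41900 W.


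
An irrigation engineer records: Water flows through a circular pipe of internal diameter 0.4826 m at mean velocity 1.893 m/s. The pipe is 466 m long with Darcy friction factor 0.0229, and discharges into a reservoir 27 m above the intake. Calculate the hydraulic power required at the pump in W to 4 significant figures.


Approach: apply continuity + Darcy-Weisbach + hydraulic power, Q = A*v; hf = f*(L/D)*(v^2/(2g)); H = static + hf; P = rho*g*Q*H.
Step 1 — flow rate (continuity, Q = A*v):
  A = pi*(0.4826/2)^2 = 0.182921 m^2
  Q = 0.182921 * 1.893 = 0.346270 m^3/s
Step 2 — friction head loss (Darcy-Weisbach):
  hf = 0.0229 * (466/0.4826) * (1.893^2 / (2*9.81))
  hf = 4.03865 m
Step 3 — total head: H = 27 + 4.03865 = 31.0387 m
Step 4 — hydraulic power (P = rho*g*Q*H):
  P = 1000 * 9.81 * 0.346270 * 31.0387 = 105400 W
Therefore the hydraulic power required at the pump = 105400 W.


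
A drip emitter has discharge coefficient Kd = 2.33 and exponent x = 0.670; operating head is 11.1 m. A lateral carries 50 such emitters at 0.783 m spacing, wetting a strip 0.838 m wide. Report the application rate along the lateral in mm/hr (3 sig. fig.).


Approach: apply the emitter equation with a lateral mass balance, q = Kd*h^x; Q = n*q; rate = Q/(n*spacing*width).
Step 1 — single emitter flow (q = Kd*h^x):
  q = 2.33 * 11.1^0.670 = 11.688 L/hr
Step 2 — total lateral flow: Q = 50 * 11.688 = 584.38 L/hr
Step 3 — wetted area: A = 50 * 0.783 * 0.838 = 32.808 m^2
Step 4 — application rate: Q/A = 584.38/32.808 = 17.8 mm/hr
Therefore the application rate along the lateral = 17.8 mm/hr.


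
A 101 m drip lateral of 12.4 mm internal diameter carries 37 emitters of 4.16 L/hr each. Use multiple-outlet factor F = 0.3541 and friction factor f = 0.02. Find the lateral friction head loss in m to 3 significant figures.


Approach: apply Darcy-Weisbach with the multiple-outlet F-factor, Q = n*q/(3600*1000) m^3/s; v = Q/A; hf = F*f*(L/D)*(v^2/(2g)).
Q = 37*4.16/(3600*1000) = 4.2756e-05 m^3/s
A = pi*(12.4e-3/2)^2 = 1.2076e-04 m^2, so v = Q/A = 0.35405 m/s
hf = 0.3541*0.02*(101/0.0124)*(0.35405^2/(2*9.81)) = 0.369 m
Therefore the lateral friction head loss = 0.369 m.


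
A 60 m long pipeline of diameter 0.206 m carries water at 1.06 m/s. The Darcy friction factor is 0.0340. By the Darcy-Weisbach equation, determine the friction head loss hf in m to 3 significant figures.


Approach: apply the Darcy-Weisbach equation, hf = f*(L/D)*(v^2/(2g)).
hf = 0.0340 * (60/0.206) * (1.06^2 / (2*9.81))
hf = 0.567 m
Therefore the friction head loss hf = 0.567 m.


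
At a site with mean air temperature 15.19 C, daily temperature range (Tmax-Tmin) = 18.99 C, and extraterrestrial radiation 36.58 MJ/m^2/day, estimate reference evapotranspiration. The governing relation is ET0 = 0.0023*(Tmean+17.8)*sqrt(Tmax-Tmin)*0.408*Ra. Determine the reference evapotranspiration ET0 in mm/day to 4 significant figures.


ET0 = 0.0023*(15.19+17.8)*sqrt(18.99)*0.408*36.58 = 4.935 mm/day
Therefore the reference evapotranspiration ET0 = 4.935 mm/day.


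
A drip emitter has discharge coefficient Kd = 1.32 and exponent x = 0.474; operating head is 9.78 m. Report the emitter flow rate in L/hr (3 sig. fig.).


Approach: apply the emitter characteristic equation, q = Kd * h^x.
q = 1.32 * 9.78^0.474 = 3.89 L/hr
Therefore the emitter flow rate = 3.89 L/hr.


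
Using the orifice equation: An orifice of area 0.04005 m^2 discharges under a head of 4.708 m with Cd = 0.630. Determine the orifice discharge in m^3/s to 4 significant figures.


Approach: apply the orifice equation, Q = Cd*A*sqrt(2*g*h).
Q = 0.630 * 0.04005 * sqrt(2*9.81*4.708) = 0.2425 m^3/s
Therefore the orifice discharge = 0.2425 m^3/s.


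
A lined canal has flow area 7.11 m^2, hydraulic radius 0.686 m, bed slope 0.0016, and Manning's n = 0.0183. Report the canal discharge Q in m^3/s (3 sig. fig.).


Approach: apply Manning's equation, Q = (1/n)*A*R^(2/3)*S^(1/2).
Q = (1/0.0183) * 7.11 * 0.686^(2/3) * 0.0016^(1/2) = 12.1 m^3/s
Therefore the canal discharge Q = 12.1 m^3/s.


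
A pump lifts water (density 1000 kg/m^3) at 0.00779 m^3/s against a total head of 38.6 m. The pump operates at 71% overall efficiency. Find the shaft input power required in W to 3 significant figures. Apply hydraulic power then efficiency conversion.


Approach: apply hydraulic power then efficiency conversion, P = rho*g*Q*H; P_in = P/eta.
Step 1 — hydraulic power (P = rho*g*Q*H):
  P = 1000 * 9.81 * 0.00779 * 38.6 = 2949.8 W
Step 2 — input power: P_in = P/eta = 2949.8 / 0.71 = 4150 W
Therefore the shaft input power required = 4150 W.


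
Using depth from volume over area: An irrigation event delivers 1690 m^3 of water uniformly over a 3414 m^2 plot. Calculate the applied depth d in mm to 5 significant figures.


Approach: apply depth from volume over area, d = (V/A)*1000.
d = (1690 / 3414) * 1000 = 495.02 mm
Therefore the applied depth d = 495.02 mm.


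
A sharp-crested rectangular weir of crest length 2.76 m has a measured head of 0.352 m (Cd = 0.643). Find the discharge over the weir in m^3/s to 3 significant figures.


Approach: apply the rectangular weir equation, Q = (2/3)*Cd*L*sqrt(2g)*H^1.5.
Q = (2/3)*0.643*2.76*sqrt(2*9.81)*0.352^1.5 = 1.09 m^3/s
Therefore the discharge over the weir = 1.09 m^3/s.


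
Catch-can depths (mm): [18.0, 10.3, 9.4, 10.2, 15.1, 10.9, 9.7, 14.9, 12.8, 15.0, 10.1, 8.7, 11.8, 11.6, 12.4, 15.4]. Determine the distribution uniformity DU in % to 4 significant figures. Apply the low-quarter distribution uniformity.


Approach: apply the low-quarter distribution uniformity, DU = (mean of lowest quarter of readings / overall mean)*100.
sorted lowest 4 of 16: [8.7, 9.4, 9.7, 10.1] -> mean = 9.47500 mm
overall mean = 12.2688 mm
DU = (9.47500/12.2688)*100 = 77.23 %
Therefore the distribution uniformity DU = 77.23 %.


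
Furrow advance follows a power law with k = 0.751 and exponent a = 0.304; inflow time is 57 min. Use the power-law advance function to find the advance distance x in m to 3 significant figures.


Approach: apply the power-law advance function, x = k*t^a.
x = 0.751 * 57^0.304 = 2.57 m
Therefore the advance distance x = 2.57 m.


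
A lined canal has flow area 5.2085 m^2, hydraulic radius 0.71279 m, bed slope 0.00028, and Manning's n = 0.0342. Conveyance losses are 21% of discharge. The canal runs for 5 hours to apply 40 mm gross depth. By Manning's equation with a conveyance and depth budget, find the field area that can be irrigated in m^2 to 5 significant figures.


Approach: apply Manning's equation with a conveyance and depth budget, Q = (1/n)*A*R^(2/3)*S^(1/2); Q_field = Q*(1-loss); Area = Q_field*t/(d/1000).
Step 1 — canal discharge (Manning's equation):
  Q = (1/0.0342) * 5.2085 * 0.71279^(2/3) * 0.00028^(1/2) = 2.033480 m^3/s
Step 2 — delivered flow: Q_field = 2.033480*(1 - 21/100) = 1.606449 m^3/s
Step 3 — volume delivered: V = 1.606449 * 5*3600 = 28916.09 m^3
Step 4 — area served: A = V / (depth/1000) = 28916.09 / 0.04 = 722900 m^2
Therefore the field area that can be irrigated = 722900 m^2.


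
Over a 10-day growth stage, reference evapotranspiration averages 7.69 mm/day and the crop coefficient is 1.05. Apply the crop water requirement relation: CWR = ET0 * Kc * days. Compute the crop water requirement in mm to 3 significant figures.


CWR = 7.69 * 1.05 * 10 = 80.7 mm
Therefore the crop water requirement = 80.7 mm.


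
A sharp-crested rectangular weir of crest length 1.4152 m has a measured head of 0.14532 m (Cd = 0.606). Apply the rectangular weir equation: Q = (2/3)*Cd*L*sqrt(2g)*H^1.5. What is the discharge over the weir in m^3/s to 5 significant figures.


Q = (2/3)*0.606*1.4152*sqrt(2*9.81)*0.14532^1.5 = 0.14029 m^3/s
Therefore the discharge over the weir = 0.14029 m^3/s.


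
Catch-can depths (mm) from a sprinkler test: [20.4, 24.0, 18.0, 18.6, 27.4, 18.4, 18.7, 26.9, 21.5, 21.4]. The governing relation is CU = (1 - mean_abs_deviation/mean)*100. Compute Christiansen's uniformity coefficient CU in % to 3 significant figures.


mean = 21.530 mm
mean |d_i - mean| = 2.7420 mm
CU = (1 - 2.7420/21.530)*100 = 87.3 %
Therefore Christiansen's uniformity coefficient CU = 87.3 %.


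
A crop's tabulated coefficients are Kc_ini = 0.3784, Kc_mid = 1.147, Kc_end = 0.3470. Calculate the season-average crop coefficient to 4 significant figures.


Approach: apply a simple seasonal average, Kc_avg = (Kc_ini + Kc_mid + Kc_end)/3.
Kc_avg = (0.3784 + 1.147 + 0.3470)/3 = 0.6241
Therefore the season-average crop coefficient = 0.6241.


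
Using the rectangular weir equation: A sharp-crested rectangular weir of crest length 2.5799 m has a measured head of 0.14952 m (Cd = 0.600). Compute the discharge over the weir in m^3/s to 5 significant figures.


Approach: apply the rectangular weir equation, Q = (2/3)*Cd*L*sqrt(2g)*H^1.5.
Q = (2/3)*0.600*2.5799*sqrt(2*9.81)*0.14952^1.5 = 0.26428 m^3/s
Therefore the discharge over the weir = 0.26428 m^3/s.


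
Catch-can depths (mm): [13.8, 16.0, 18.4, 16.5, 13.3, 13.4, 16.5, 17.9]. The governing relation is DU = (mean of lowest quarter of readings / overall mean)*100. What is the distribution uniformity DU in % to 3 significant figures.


sorted lowest 2 of 8: [13.3, 13.4] -> mean = 13.350 mm
overall mean = 15.725 mm
DU = (13.350/15.725)*100 = 84.9 %
Therefore the distribution uniformity DU = 84.9 %.


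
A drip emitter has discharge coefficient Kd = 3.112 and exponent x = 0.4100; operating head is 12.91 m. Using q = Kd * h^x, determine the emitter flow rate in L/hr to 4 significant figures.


q = 3.112 * 12.91^0.4100 = 8.882 L/hr
Therefore the emitter flow rate = 8.882 L/hr.


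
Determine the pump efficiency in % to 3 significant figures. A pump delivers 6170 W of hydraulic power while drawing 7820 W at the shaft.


Approach: apply the efficiency ratio, eta = (P_out/P_in)*100.
eta = (6170 / 7820) * 100 = 78.9 %
Therefore the pump efficiency = 78.9 %.


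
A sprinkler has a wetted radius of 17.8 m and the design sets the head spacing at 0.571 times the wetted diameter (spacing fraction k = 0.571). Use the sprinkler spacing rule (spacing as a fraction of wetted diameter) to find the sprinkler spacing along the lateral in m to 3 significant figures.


Approach: apply the sprinkler spacing rule (spacing as a fraction of wetted diameter), S = k*(2*R).
S = 0.571 * (2 * 17.8) = 20.3 m
Therefore the sprinkler spacing along the lateral = 20.3 m.


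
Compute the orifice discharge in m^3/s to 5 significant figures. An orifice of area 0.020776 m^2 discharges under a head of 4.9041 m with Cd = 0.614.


Approach: apply the orifice equation, Q = Cd*A*sqrt(2*g*h).
Q = 0.614 * 0.020776 * sqrt(2*9.81*4.9041) = 0.12513 m^3/s
Therefore the orifice discharge = 0.12513 m^3/s.


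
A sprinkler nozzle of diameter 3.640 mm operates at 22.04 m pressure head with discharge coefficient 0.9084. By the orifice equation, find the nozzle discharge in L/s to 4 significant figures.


Approach: apply the orifice equation, Q = Cd*A*sqrt(2*g*h), A = pi*(d/2)^2.
A = pi*(3.640e-3/2)^2 = 1.04062e-05 m^2
Q = 0.9084 * 1.04062e-05 * sqrt(2*9.81*22.04) * 1000 = 0.1966 L/s
Therefore the nozzle discharge = 0.1966 L/s.


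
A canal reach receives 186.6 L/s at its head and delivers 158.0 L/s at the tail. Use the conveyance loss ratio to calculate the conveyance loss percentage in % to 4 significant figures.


Approach: apply the conveyance loss ratio, loss% = ((Q_head - Q_tail)/Q_head)*100.
loss = ((186.6 - 158.0)/186.6)*100 = 15.33 %
Therefore the conveyance loss percentage = 15.33 %.


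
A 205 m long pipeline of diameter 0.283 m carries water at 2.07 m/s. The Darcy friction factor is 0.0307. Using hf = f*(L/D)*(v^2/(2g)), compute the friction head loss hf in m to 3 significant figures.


hf = 0.0307 * (205/0.283) * (2.07^2 / (2*9.81))
hf = 4.86 m
Therefore the friction head loss hf = 4.86 m.


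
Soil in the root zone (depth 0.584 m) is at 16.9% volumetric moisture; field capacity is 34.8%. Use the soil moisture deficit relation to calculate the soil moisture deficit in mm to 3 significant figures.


Approach: apply the soil moisture deficit relation, SMD = (FC - theta)/100 * depth * 1000.
SMD = (34.8 - 16.9)/100 * 0.584 * 1000 = 105 mm
Therefore the soil moisture deficit = 105 mm.


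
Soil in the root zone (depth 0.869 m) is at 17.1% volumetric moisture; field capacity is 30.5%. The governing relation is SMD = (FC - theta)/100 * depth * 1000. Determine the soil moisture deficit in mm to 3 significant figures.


SMD = (30.5 - 17.1)/100 * 0.869 * 1000 = 116 mm
Therefore the soil moisture deficit = 116 mm.


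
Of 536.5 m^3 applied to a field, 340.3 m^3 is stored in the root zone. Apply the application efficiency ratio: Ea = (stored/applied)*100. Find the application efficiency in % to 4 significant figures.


Ea = (340.3/536.5)*100 = 63.43 %
Therefore the application efficiency = 63.43 %.


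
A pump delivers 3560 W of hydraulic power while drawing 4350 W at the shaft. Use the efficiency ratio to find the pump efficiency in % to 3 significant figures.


Approach: apply the efficiency ratio, eta = (P_out/P_in)*100.
eta = (3560 / 4350) * 100 = 81.8 %
Therefore the pump efficiency = 81.8 %.


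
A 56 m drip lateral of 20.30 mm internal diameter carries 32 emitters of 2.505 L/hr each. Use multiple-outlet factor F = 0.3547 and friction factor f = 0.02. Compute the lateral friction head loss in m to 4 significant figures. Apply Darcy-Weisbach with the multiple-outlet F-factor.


Approach: apply Darcy-Weisbach with the multiple-outlet F-factor, Q = n*q/(3600*1000) m^3/s; v = Q/A; hf = F*f*(L/D)*(v^2/(2g)).
Q = 32*2.505/(3600*1000) = 2.22667e-05 m^3/s
A = pi*(20.30e-3/2)^2 = 3.23655e-04 m^2, so v = Q/A = 0.0687976 m/s
hf = 0.3547*0.02*(56/0.02030)*(0.0687976^2/(2*9.81)) = 0.004721 m
Therefore the lateral friction head loss = 0.004721 m.


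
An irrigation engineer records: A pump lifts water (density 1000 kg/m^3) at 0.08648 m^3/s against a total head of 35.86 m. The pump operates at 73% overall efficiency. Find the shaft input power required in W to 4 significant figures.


Approach: apply hydraulic power then efficiency conversion, P = rho*g*Q*H; P_in = P/eta.
Step 1 — hydraulic power (P = rho*g*Q*H):
  P = 1000 * 9.81 * 0.08648 * 35.86 = 30422.5 W
Step 2 — input power: P_in = P/eta = 30422.5 / 0.73 = 41670 W
Therefore the shaft input power required = 41670 W.


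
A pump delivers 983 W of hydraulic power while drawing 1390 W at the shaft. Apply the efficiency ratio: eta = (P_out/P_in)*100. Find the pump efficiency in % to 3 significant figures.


eta = (983 / 1390) * 100 = 70.7 %
Therefore the pump efficiency = 70.7 %.


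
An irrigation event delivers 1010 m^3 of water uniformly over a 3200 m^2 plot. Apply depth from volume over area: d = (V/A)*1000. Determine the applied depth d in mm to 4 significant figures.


d = (1010 / 3200) * 1000 = 315.6 mm
Therefore the applied depth d = 315.6 mm.


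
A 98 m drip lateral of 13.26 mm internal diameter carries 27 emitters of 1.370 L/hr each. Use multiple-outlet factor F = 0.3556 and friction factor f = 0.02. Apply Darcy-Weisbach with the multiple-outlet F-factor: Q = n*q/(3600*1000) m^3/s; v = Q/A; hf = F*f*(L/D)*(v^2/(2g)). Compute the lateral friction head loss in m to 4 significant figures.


Q = 27*1.370/(3600*1000) = 1.02750e-05 m^3/s
A = pi*(13.26e-3/2)^2 = 1.38095e-04 m^2, so v = Q/A = 0.0744055 m/s
hf = 0.3556*0.02*(98/0.01326)*(0.0744055^2/(2*9.81)) = 0.01483 m
Therefore the lateral friction head loss = 0.01483 m.


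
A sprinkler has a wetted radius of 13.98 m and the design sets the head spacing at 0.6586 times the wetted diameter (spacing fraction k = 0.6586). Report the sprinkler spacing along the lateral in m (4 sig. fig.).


Approach: apply the sprinkler spacing rule (spacing as a fraction of wetted diameter), S = k*(2*R).
S = 0.6586 * (2 * 13.98) = 18.41 m
Therefore the sprinkler spacing along the lateral = 18.41 m.


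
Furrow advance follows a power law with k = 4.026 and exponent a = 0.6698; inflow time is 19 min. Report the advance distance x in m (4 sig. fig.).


Approach: apply the power-law advance function, x = k*t^a.
x = 4.026 * 19^0.6698 = 28.93 m
Therefore the advance distance x = 28.93 m.


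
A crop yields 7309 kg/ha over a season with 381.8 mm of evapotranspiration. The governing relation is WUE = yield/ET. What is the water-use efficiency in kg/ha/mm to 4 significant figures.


WUE = 7309 / 381.8 = 19.14 kg/ha/mm
Therefore the water-use efficiency = 19.14 kg/ha/mm.


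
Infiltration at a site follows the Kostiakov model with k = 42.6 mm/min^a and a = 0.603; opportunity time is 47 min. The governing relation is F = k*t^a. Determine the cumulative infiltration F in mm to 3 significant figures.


F = 42.6 * 47^0.603 = 434 mm
Therefore the cumulative infiltration F = 434 mm.


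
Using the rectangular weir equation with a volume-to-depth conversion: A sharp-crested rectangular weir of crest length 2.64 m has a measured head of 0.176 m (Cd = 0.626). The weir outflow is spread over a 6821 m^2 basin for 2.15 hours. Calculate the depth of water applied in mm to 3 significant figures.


Approach: apply the rectangular weir equation with a volume-to-depth conversion, Q = (2/3)*Cd*L*sqrt(2g)*H^1.5; d = Q*t/A * 1000.
Step 1 — weir discharge:
  Q = (2/3)*0.626*2.64*sqrt(2*9.81)*0.176^1.5 = 0.36033 m^3/s
Step 2 — volume: V = 0.36033 * 2.15*3600 = 2789.0 m^3
Step 3 — depth: d = V/A * 1000 = 2789.0/6821 * 1000 = 409 mm
Therefore the depth of water applied = 409 mm.


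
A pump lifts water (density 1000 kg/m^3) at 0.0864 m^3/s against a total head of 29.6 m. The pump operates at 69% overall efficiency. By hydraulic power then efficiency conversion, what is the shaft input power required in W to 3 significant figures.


Approach: apply hydraulic power then efficiency conversion, P = rho*g*Q*H; P_in = P/eta.
Step 1 — hydraulic power (P = rho*g*Q*H):
  P = 1000 * 9.81 * 0.0864 * 29.6 = 25088 W
Step 2 — input power: P_in = P/eta = 25088 / 0.69 = 36400 W
Therefore the shaft input power required = 36400 W.


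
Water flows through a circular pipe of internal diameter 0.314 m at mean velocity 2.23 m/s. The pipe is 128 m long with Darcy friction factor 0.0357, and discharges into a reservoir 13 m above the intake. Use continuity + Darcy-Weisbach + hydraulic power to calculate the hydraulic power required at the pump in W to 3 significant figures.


Approach: apply continuity + Darcy-Weisbach + hydraulic power, Q = A*v; hf = f*(L/D)*(v^2/(2g)); H = static + hf; P = rho*g*Q*H.
Step 1 — flow rate (continuity, Q = A*v):
  A = pi*(0.314/2)^2 = 0.077437 m^2
  Q = 0.077437 * 2.23 = 0.17268 m^3/s
Step 2 — friction head loss (Darcy-Weisbach):
  hf = 0.0357 * (128/0.314) * (2.23^2 / (2*9.81))
  hf = 3.6886 m
Step 3 — total head: H = 13 + 3.6886 = 16.689 m
Step 4 — hydraulic power (P = rho*g*Q*H):
  P = 1000 * 9.81 * 0.17268 * 16.689 = 28300 W
Therefore the hydraulic power required at the pump = 28300 W.


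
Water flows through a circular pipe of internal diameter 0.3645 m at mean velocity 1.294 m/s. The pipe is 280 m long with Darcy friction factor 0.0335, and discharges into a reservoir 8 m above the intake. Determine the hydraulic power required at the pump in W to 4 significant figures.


Approach: apply continuity + Darcy-Weisbach + hydraulic power, Q = A*v; hf = f*(L/D)*(v^2/(2g)); H = static + hf; P = rho*g*Q*H.
Step 1 — flow rate (continuity, Q = A*v):
  A = pi*(0.3645/2)^2 = 0.104348 m^2
  Q = 0.104348 * 1.294 = 0.135027 m^3/s
Step 2 — friction head loss (Darcy-Weisbach):
  hf = 0.0335 * (280/0.3645) * (1.294^2 / (2*9.81))
  hf = 2.19622 m
Step 3 — total head: H = 8 + 2.19622 = 10.1962 m
Step 4 — hydraulic power (P = rho*g*Q*H):
  P = 1000 * 9.81 * 0.135027 * 10.1962 = 13510 W
Therefore the hydraulic power required at the pump = 13510 W.


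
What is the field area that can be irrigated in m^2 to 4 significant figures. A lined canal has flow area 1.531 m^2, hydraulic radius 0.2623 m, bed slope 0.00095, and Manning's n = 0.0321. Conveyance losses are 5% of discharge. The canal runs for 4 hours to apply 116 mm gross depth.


Approach: apply Manning's equation with a conveyance and depth budget, Q = (1/n)*A*R^(2/3)*S^(1/2); Q_field = Q*(1-loss); Area = Q_field*t/(d/1000).
Step 1 — canal discharge (Manning's equation):
  Q = (1/0.0321) * 1.531 * 0.2623^(2/3) * 0.00095^(1/2) = 0.602371 m^3/s
Step 2 — delivered flow: Q_field = 0.602371*(1 - 5/100) = 0.572253 m^3/s
Step 3 — volume delivered: V = 0.572253 * 4*3600 = 8240.44 m^3
Step 4 — area served: A = V / (depth/1000) = 8240.44 / 0.116 = 71040 m^2
Therefore the field area that can be irrigated = 71040 m^2.


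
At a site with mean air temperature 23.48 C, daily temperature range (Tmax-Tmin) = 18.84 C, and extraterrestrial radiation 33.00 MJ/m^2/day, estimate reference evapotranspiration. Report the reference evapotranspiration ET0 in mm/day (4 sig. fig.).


Approach: apply the Hargreaves-Samani method, ET0 = 0.0023*(Tmean+17.8)*sqrt(Tmax-Tmin)*0.408*Ra.
ET0 = 0.0023*(23.48+17.8)*sqrt(18.84)*0.408*33.00 = 5.549 mm/day
Therefore the reference evapotranspiration ET0 = 5.549 mm/day.


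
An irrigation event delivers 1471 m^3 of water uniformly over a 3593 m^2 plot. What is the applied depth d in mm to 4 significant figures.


Approach: apply depth from volume over area, d = (V/A)*1000.
d = (1471 / 3593) * 1000 = 409.4 mm
Therefore the applied depth d = 409.4 mm.


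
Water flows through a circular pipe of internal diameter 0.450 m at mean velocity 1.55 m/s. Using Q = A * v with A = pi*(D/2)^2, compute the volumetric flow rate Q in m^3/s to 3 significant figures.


A = pi*(0.450/2)^2 = 0.15904 m^2
Q = 0.15904 * 1.55 = 0.247 m^3/s
Therefore the volumetric flow rate Q = 0.247 m^3/s.


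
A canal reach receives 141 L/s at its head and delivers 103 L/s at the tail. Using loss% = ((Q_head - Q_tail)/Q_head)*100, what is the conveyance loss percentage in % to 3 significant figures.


loss = ((141 - 103)/141)*100 = 27.0 %
Therefore the conveyance loss percentage = 27.0 %.


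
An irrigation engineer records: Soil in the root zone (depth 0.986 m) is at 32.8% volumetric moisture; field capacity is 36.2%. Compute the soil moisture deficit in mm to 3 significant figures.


Approach: apply the soil moisture deficit relation, SMD = (FC - theta)/100 * depth * 1000.
SMD = (36.2 - 32.8)/100 * 0.986 * 1000 = 33.5 mm
Therefore the soil moisture deficit = 33.5 mm.


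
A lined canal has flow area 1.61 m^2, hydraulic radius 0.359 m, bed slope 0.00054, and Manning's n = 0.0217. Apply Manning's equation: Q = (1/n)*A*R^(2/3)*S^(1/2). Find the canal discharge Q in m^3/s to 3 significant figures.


Q = (1/0.0217) * 1.61 * 0.359^(2/3) * 0.00054^(1/2) = 0.871 m^3/s
Therefore the canal discharge Q = 0.871 m^3/s.


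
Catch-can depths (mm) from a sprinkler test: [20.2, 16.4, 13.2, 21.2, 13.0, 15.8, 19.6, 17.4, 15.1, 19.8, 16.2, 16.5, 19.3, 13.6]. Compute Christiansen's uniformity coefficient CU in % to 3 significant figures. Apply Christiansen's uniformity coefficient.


Approach: apply Christiansen's uniformity coefficient, CU = (1 - mean_abs_deviation/mean)*100.
mean = 16.950 mm
mean |d_i - mean| = 2.2571 mm
CU = (1 - 2.2571/16.950)*100 = 86.7 %
Therefore Christiansen's uniformity coefficient CU = 86.7 %.


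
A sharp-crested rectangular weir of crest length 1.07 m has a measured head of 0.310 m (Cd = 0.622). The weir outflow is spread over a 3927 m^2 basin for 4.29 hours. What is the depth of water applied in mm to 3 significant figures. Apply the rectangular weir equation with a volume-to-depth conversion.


Approach: apply the rectangular weir equation with a volume-to-depth conversion, Q = (2/3)*Cd*L*sqrt(2g)*H^1.5; d = Q*t/A * 1000.
Step 1 — weir discharge:
  Q = (2/3)*0.622*1.07*sqrt(2*9.81)*0.310^1.5 = 0.33921 m^3/s
Step 2 — volume: V = 0.33921 * 4.29*3600 = 5238.8 m^3
Step 3 — depth: d = V/A * 1000 = 5238.8/3927 * 1000 = 1330 mm
Therefore the depth of water applied = 1330 mm.


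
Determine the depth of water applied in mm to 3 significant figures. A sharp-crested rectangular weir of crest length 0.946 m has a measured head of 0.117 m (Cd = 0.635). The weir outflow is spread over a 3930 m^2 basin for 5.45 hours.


Approach: apply the rectangular weir equation with a volume-to-depth conversion, Q = (2/3)*Cd*L*sqrt(2g)*H^1.5; d = Q*t/A * 1000.
Step 1 — weir discharge:
  Q = (2/3)*0.635*0.946*sqrt(2*9.81)*0.117^1.5 = 0.070991 m^3/s
Step 2 — volume: V = 0.070991 * 5.45*3600 = 1392.8 m^3
Step 3 — depth: d = V/A * 1000 = 1392.8/3930 * 1000 = 354 mm
Therefore the depth of water applied = 354 mm.


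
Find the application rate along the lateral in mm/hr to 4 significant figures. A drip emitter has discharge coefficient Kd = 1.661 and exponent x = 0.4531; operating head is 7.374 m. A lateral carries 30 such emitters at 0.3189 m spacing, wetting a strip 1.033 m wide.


Approach: apply the emitter equation with a lateral mass balance, q = Kd*h^x; Q = n*q; rate = Q/(n*spacing*width).
Step 1 — single emitter flow (q = Kd*h^x):
  q = 1.661 * 7.374^0.4531 = 4.10701 L/hr
Step 2 — total lateral flow: Q = 30 * 4.10701 = 123.210 L/hr
Step 3 — wetted area: A = 30 * 0.3189 * 1.033 = 9.88271 m^2
Step 4 — application rate: Q/A = 123.210/9.88271 = 12.47 mm/hr
Therefore the application rate along the lateral = 12.47 mm/hr.


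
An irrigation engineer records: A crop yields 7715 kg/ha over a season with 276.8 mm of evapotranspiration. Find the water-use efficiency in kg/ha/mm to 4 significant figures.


Approach: apply the water-use efficiency ratio, WUE = yield/ET.
WUE = 7715 / 276.8 = 27.87 kg/ha/mm
Therefore the water-use efficiency = 27.87 kg/ha/mm.


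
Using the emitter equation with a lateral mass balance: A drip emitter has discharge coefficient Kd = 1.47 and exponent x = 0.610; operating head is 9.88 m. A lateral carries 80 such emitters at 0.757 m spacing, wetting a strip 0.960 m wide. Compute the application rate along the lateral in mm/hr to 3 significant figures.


Approach: apply the emitter equation with a lateral mass balance, q = Kd*h^x; Q = n*q; rate = Q/(n*spacing*width).
Step 1 — single emitter flow (q = Kd*h^x):
  q = 1.47 * 9.88^0.610 = 5.9446 L/hr
Step 2 — total lateral flow: Q = 80 * 5.9446 = 475.56 L/hr
Step 3 — wetted area: A = 80 * 0.757 * 0.960 = 58.138 m^2
Step 4 — application rate: Q/A = 475.56/58.138 = 8.18 mm/hr
Therefore the application rate along the lateral = 8.18 mm/hr.


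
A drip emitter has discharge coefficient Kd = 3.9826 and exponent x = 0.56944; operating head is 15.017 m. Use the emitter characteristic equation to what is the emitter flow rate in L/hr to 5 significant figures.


Approach: apply the emitter characteristic equation, q = Kd * h^x.
q = 3.9826 * 15.017^0.56944 = 18.628 L/hr
Therefore the emitter flow rate = 18.628 L/hr.


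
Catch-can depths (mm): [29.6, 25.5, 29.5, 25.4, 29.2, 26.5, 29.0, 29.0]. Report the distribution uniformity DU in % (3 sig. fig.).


Approach: apply the low-quarter distribution uniformity, DU = (mean of lowest quarter of readings / overall mean)*100.
sorted lowest 2 of 8: [25.4, 25.5] -> mean = 25.450 mm
overall mean = 27.962 mm
DU = (25.450/27.962)*100 = 91.0 %
Therefore the distribution uniformity DU = 91.0 %.
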